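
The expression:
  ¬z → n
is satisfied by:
  {n: True, z: True}
  {n: True, z: False}
  {z: True, n: False}


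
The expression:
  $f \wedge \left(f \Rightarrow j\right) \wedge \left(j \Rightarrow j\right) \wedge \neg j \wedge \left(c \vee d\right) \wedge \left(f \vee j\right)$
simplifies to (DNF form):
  $\text{False}$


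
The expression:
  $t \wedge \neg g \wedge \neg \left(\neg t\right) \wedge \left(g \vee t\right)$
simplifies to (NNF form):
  $t \wedge \neg g$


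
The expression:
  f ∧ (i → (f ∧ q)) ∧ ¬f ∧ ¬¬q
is never true.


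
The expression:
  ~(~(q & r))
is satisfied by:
  {r: True, q: True}


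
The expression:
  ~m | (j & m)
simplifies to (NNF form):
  j | ~m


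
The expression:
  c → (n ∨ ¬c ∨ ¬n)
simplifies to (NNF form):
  True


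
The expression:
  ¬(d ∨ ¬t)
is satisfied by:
  {t: True, d: False}


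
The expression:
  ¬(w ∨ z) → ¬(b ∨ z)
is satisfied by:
  {z: True, w: True, b: False}
  {z: True, w: False, b: False}
  {w: True, z: False, b: False}
  {z: False, w: False, b: False}
  {b: True, z: True, w: True}
  {b: True, z: True, w: False}
  {b: True, w: True, z: False}


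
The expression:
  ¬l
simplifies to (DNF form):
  ¬l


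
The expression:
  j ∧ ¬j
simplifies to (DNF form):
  False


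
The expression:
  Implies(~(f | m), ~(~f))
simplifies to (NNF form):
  f | m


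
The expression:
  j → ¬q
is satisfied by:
  {q: False, j: False}
  {j: True, q: False}
  {q: True, j: False}


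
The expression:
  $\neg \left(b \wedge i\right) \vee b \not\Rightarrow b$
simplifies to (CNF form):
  $\neg b \vee \neg i$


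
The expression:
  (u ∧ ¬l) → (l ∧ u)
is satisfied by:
  {l: True, u: False}
  {u: False, l: False}
  {u: True, l: True}


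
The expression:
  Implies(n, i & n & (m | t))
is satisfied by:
  {i: True, m: True, t: True, n: False}
  {i: True, m: True, t: False, n: False}
  {i: True, t: True, m: False, n: False}
  {i: True, t: False, m: False, n: False}
  {m: True, t: True, i: False, n: False}
  {m: True, i: False, t: False, n: False}
  {m: False, t: True, i: False, n: False}
  {m: False, i: False, t: False, n: False}
  {i: True, n: True, m: True, t: True}
  {i: True, n: True, m: True, t: False}
  {i: True, n: True, t: True, m: False}


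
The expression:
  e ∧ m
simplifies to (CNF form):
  e ∧ m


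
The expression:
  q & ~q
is never true.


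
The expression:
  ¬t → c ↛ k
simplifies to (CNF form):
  (c ∨ t) ∧ (t ∨ ¬k)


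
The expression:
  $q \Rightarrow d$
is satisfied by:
  {d: True, q: False}
  {q: False, d: False}
  {q: True, d: True}


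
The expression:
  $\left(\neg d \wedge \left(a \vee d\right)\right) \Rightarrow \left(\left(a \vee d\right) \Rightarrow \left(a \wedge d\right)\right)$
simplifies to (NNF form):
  $d \vee \neg a$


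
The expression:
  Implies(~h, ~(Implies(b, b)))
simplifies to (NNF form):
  h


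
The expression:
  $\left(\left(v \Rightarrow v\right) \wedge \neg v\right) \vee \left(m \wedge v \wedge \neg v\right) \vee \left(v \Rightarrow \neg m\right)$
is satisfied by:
  {m: False, v: False}
  {v: True, m: False}
  {m: True, v: False}


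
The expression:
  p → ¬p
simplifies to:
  ¬p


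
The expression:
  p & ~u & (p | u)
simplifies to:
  p & ~u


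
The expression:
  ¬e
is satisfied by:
  {e: False}


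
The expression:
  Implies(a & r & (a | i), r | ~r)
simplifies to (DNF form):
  True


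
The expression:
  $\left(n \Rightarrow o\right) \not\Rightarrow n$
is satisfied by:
  {n: False}


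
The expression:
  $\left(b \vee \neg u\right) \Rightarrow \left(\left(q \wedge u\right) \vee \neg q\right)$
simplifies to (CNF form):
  $u \vee \neg q$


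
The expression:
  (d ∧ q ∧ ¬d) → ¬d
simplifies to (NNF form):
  True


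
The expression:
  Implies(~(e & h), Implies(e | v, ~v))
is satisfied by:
  {h: True, e: True, v: False}
  {h: True, e: False, v: False}
  {e: True, h: False, v: False}
  {h: False, e: False, v: False}
  {v: True, h: True, e: True}


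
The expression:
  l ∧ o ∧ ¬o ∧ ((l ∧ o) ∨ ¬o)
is never true.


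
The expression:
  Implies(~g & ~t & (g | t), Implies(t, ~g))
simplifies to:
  True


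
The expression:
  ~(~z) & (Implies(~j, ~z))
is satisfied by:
  {z: True, j: True}


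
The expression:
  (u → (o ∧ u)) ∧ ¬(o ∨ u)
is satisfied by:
  {u: False, o: False}


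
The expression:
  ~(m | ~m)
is never true.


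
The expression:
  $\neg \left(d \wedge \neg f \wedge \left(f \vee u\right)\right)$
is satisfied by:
  {f: True, u: False, d: False}
  {u: False, d: False, f: False}
  {d: True, f: True, u: False}
  {d: True, u: False, f: False}
  {f: True, u: True, d: False}
  {u: True, f: False, d: False}
  {d: True, u: True, f: True}


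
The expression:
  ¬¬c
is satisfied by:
  {c: True}


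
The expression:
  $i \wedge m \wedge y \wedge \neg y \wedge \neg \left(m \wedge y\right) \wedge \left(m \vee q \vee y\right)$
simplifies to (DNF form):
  $\text{False}$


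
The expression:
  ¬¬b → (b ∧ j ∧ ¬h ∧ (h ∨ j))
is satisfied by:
  {j: True, b: False, h: False}
  {j: False, b: False, h: False}
  {h: True, j: True, b: False}
  {h: True, j: False, b: False}
  {b: True, j: True, h: False}


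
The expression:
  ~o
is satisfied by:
  {o: False}


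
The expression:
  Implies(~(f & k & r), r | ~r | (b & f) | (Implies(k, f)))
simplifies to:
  True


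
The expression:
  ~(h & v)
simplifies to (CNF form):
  ~h | ~v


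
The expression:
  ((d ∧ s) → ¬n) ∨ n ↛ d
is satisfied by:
  {s: False, d: False, n: False}
  {n: True, s: False, d: False}
  {d: True, s: False, n: False}
  {n: True, d: True, s: False}
  {s: True, n: False, d: False}
  {n: True, s: True, d: False}
  {d: True, s: True, n: False}


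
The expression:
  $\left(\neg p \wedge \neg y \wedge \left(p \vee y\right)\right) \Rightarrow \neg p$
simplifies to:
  $\text{True}$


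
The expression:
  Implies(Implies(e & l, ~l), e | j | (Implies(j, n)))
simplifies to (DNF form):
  True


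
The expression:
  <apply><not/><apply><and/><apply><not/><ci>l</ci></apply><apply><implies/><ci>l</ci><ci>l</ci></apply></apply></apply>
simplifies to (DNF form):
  <ci>l</ci>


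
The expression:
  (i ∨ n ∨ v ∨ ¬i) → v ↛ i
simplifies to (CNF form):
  v ∧ ¬i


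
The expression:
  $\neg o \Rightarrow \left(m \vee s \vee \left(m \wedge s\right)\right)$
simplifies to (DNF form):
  $m \vee o \vee s$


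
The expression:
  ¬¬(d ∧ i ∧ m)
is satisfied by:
  {m: True, d: True, i: True}


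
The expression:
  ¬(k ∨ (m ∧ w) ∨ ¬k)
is never true.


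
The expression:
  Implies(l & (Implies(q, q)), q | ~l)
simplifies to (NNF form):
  q | ~l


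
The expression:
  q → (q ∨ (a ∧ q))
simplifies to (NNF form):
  True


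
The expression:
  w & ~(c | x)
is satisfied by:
  {w: True, x: False, c: False}


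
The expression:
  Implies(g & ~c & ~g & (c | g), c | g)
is always true.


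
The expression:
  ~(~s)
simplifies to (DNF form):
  s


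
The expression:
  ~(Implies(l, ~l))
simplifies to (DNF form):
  l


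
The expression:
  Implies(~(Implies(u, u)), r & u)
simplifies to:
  True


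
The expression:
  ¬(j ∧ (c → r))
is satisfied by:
  {c: True, j: False, r: False}
  {c: False, j: False, r: False}
  {r: True, c: True, j: False}
  {r: True, c: False, j: False}
  {j: True, c: True, r: False}


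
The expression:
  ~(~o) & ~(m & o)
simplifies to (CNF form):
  o & ~m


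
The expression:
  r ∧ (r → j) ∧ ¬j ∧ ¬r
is never true.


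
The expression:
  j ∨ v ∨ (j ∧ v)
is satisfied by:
  {v: True, j: True}
  {v: True, j: False}
  {j: True, v: False}


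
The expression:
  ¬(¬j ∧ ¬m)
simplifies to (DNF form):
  j ∨ m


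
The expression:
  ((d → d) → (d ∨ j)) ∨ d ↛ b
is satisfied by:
  {d: True, j: True}
  {d: True, j: False}
  {j: True, d: False}


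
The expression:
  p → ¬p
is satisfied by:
  {p: False}


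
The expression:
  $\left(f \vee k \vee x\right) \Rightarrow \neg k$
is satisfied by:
  {k: False}


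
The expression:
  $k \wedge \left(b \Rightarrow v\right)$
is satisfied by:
  {v: True, k: True, b: False}
  {k: True, b: False, v: False}
  {b: True, v: True, k: True}


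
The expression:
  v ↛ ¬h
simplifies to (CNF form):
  h ∧ v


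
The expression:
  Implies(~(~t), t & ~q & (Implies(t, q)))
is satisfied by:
  {t: False}


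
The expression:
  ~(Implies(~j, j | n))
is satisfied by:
  {n: False, j: False}


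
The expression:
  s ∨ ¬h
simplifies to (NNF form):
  s ∨ ¬h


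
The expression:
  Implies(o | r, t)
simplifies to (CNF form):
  (t | ~o) & (t | ~r)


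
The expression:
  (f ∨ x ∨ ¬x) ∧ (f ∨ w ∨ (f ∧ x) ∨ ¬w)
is always true.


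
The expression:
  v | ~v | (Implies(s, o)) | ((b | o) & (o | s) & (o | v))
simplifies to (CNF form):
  True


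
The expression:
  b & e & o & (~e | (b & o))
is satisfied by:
  {e: True, b: True, o: True}


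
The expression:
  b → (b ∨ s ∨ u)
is always true.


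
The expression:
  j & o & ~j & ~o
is never true.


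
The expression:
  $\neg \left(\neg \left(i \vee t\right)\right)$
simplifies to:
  $i \vee t$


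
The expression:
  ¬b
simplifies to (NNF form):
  ¬b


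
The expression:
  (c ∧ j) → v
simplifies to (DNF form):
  v ∨ ¬c ∨ ¬j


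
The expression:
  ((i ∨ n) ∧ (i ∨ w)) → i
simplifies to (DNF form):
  i ∨ ¬n ∨ ¬w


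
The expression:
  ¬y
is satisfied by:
  {y: False}


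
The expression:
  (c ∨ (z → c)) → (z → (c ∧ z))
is always true.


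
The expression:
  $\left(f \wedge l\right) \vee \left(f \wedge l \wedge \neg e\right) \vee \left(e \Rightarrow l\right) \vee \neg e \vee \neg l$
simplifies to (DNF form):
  $\text{True}$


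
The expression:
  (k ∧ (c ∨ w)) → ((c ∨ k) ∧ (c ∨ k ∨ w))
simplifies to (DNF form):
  True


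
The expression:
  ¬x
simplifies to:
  ¬x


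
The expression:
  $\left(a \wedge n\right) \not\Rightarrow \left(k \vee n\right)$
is never true.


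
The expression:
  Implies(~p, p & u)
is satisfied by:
  {p: True}


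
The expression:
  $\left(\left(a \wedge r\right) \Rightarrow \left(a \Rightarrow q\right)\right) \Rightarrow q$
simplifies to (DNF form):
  $q \vee \left(a \wedge r\right)$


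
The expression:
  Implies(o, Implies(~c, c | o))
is always true.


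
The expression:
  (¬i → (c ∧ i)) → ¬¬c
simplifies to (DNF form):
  c ∨ ¬i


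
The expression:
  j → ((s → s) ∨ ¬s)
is always true.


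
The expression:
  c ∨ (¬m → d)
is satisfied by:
  {c: True, d: True, m: True}
  {c: True, d: True, m: False}
  {c: True, m: True, d: False}
  {c: True, m: False, d: False}
  {d: True, m: True, c: False}
  {d: True, m: False, c: False}
  {m: True, d: False, c: False}


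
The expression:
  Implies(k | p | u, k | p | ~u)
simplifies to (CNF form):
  k | p | ~u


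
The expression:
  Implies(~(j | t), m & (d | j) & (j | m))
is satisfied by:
  {t: True, m: True, j: True, d: True}
  {t: True, m: True, j: True, d: False}
  {t: True, j: True, d: True, m: False}
  {t: True, j: True, d: False, m: False}
  {t: True, m: True, d: True, j: False}
  {t: True, m: True, d: False, j: False}
  {t: True, d: True, j: False, m: False}
  {t: True, d: False, j: False, m: False}
  {m: True, j: True, d: True, t: False}
  {m: True, j: True, d: False, t: False}
  {j: True, d: True, t: False, m: False}
  {j: True, t: False, d: False, m: False}
  {m: True, d: True, t: False, j: False}


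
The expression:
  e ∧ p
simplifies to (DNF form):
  e ∧ p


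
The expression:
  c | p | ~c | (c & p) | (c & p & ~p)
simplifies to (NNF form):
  True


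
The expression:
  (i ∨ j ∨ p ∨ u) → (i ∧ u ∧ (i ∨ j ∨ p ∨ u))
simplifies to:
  (i ∨ ¬j) ∧ (i ∨ ¬p) ∧ (i ∨ ¬u) ∧ (u ∨ ¬i)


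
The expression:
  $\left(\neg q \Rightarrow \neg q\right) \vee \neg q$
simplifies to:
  $\text{True}$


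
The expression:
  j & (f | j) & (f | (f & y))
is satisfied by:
  {j: True, f: True}


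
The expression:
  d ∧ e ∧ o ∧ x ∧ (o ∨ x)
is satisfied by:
  {e: True, o: True, d: True, x: True}


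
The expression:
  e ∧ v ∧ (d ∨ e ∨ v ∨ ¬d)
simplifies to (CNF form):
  e ∧ v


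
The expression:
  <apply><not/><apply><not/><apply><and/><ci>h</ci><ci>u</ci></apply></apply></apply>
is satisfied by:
  {h: True, u: True}


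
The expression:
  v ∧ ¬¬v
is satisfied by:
  {v: True}


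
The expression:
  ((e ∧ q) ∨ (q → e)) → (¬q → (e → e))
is always true.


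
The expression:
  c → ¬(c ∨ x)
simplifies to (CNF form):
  ¬c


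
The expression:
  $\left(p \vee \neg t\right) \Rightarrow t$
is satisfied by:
  {t: True}


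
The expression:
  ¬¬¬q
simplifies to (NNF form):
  ¬q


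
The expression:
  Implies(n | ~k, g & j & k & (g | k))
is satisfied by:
  {g: True, j: True, k: True, n: False}
  {g: True, k: True, j: False, n: False}
  {j: True, k: True, g: False, n: False}
  {k: True, g: False, j: False, n: False}
  {n: True, g: True, j: True, k: True}


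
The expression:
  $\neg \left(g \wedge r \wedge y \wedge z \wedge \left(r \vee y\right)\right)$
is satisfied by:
  {g: False, z: False, y: False, r: False}
  {r: True, g: False, z: False, y: False}
  {y: True, g: False, z: False, r: False}
  {r: True, y: True, g: False, z: False}
  {z: True, r: False, g: False, y: False}
  {r: True, z: True, g: False, y: False}
  {y: True, z: True, r: False, g: False}
  {r: True, y: True, z: True, g: False}
  {g: True, y: False, z: False, r: False}
  {r: True, g: True, y: False, z: False}
  {y: True, g: True, r: False, z: False}
  {r: True, y: True, g: True, z: False}
  {z: True, g: True, y: False, r: False}
  {r: True, z: True, g: True, y: False}
  {y: True, z: True, g: True, r: False}


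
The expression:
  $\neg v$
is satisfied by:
  {v: False}


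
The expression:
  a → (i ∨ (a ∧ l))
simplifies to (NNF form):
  i ∨ l ∨ ¬a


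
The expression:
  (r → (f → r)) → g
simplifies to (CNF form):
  g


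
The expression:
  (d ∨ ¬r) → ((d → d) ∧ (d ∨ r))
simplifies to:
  d ∨ r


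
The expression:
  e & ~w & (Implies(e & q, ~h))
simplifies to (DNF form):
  (e & ~h & ~w) | (e & ~q & ~w)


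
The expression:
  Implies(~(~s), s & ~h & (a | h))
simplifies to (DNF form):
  ~s | (a & ~h)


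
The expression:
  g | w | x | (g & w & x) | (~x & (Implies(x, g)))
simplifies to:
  True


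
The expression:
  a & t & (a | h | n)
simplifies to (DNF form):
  a & t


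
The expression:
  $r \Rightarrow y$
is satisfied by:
  {y: True, r: False}
  {r: False, y: False}
  {r: True, y: True}


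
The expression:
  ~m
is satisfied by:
  {m: False}


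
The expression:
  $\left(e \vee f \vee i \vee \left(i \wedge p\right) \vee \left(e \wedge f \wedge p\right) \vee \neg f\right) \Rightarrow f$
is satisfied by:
  {f: True}


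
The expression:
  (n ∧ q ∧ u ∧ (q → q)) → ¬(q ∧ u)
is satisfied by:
  {u: False, q: False, n: False}
  {n: True, u: False, q: False}
  {q: True, u: False, n: False}
  {n: True, q: True, u: False}
  {u: True, n: False, q: False}
  {n: True, u: True, q: False}
  {q: True, u: True, n: False}


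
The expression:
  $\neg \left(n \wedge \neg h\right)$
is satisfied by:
  {h: True, n: False}
  {n: False, h: False}
  {n: True, h: True}


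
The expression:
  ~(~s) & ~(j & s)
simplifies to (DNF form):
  s & ~j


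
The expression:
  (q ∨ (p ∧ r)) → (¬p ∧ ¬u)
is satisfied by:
  {q: False, u: False, p: False, r: False}
  {r: True, q: False, u: False, p: False}
  {u: True, r: False, q: False, p: False}
  {r: True, u: True, q: False, p: False}
  {p: True, r: False, q: False, u: False}
  {p: True, u: True, r: False, q: False}
  {q: True, p: False, u: False, r: False}
  {r: True, q: True, p: False, u: False}


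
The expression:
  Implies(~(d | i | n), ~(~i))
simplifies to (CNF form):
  d | i | n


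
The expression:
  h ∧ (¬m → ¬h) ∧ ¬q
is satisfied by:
  {h: True, m: True, q: False}


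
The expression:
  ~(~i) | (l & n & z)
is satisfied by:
  {i: True, n: True, l: True, z: True}
  {i: True, n: True, l: True, z: False}
  {i: True, n: True, z: True, l: False}
  {i: True, n: True, z: False, l: False}
  {i: True, l: True, z: True, n: False}
  {i: True, l: True, z: False, n: False}
  {i: True, l: False, z: True, n: False}
  {i: True, l: False, z: False, n: False}
  {n: True, l: True, z: True, i: False}


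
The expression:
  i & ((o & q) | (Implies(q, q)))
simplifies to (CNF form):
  i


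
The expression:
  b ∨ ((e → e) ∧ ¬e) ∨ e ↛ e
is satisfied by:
  {b: True, e: False}
  {e: False, b: False}
  {e: True, b: True}


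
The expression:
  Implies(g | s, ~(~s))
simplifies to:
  s | ~g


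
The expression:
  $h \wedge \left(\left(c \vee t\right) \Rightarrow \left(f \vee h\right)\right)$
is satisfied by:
  {h: True}


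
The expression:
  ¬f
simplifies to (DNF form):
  ¬f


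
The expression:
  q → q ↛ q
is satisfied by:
  {q: False}


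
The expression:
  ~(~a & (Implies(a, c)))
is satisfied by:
  {a: True}


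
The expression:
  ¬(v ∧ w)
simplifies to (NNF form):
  ¬v ∨ ¬w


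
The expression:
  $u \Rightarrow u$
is always true.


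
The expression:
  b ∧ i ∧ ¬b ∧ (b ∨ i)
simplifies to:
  False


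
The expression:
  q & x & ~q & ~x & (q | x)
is never true.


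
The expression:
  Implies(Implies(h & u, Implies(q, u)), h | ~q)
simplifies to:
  h | ~q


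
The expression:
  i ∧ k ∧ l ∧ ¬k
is never true.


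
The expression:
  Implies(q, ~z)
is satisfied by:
  {q: False, z: False}
  {z: True, q: False}
  {q: True, z: False}


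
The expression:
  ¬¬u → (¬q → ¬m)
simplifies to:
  q ∨ ¬m ∨ ¬u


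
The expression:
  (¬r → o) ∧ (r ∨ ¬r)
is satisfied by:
  {r: True, o: True}
  {r: True, o: False}
  {o: True, r: False}


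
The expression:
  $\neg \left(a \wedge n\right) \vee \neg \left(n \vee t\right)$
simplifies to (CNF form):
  $\neg a \vee \neg n$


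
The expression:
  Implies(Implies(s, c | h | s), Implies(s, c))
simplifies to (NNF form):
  c | ~s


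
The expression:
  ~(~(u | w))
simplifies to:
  u | w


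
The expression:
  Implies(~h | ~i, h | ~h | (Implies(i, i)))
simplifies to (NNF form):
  True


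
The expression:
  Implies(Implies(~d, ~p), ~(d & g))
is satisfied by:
  {g: False, d: False}
  {d: True, g: False}
  {g: True, d: False}


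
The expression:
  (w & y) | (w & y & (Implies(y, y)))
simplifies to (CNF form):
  w & y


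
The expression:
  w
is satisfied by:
  {w: True}


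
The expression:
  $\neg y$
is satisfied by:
  {y: False}


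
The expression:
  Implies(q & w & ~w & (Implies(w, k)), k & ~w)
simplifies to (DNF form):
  True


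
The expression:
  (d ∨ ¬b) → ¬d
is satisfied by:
  {d: False}


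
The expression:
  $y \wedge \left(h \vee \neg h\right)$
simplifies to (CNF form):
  $y$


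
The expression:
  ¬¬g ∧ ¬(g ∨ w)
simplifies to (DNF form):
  False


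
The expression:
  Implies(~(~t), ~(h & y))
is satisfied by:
  {h: False, t: False, y: False}
  {y: True, h: False, t: False}
  {t: True, h: False, y: False}
  {y: True, t: True, h: False}
  {h: True, y: False, t: False}
  {y: True, h: True, t: False}
  {t: True, h: True, y: False}


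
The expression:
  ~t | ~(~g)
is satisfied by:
  {g: True, t: False}
  {t: False, g: False}
  {t: True, g: True}


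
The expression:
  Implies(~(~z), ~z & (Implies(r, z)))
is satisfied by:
  {z: False}


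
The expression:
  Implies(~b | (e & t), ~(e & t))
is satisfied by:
  {e: False, t: False}
  {t: True, e: False}
  {e: True, t: False}


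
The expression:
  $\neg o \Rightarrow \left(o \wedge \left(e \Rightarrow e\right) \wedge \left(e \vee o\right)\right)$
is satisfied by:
  {o: True}


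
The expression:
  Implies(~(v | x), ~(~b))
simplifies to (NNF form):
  b | v | x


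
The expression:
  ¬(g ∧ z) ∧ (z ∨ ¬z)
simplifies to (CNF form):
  ¬g ∨ ¬z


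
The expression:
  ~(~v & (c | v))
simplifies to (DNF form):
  v | ~c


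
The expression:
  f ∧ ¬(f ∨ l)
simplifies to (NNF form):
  False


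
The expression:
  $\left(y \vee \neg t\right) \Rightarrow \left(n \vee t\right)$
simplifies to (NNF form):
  $n \vee t$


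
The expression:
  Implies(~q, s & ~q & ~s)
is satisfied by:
  {q: True}


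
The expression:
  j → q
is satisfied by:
  {q: True, j: False}
  {j: False, q: False}
  {j: True, q: True}


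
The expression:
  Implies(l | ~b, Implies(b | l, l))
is always true.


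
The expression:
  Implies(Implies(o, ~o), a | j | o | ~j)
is always true.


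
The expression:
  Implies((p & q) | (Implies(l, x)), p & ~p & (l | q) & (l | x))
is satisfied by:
  {l: True, p: False, x: False, q: False}
  {q: True, l: True, p: False, x: False}
  {p: True, l: True, q: False, x: False}


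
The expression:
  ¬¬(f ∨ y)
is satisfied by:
  {y: True, f: True}
  {y: True, f: False}
  {f: True, y: False}


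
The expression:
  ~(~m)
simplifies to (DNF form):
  m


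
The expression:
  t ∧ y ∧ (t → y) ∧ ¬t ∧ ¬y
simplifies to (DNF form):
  False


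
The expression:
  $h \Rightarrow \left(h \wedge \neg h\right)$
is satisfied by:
  {h: False}


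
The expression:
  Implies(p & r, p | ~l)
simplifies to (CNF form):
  True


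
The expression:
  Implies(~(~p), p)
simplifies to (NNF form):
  True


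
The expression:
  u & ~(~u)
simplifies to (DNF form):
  u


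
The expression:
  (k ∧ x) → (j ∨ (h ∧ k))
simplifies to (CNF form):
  h ∨ j ∨ ¬k ∨ ¬x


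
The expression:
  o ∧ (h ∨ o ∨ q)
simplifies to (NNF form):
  o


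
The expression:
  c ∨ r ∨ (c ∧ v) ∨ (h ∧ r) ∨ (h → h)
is always true.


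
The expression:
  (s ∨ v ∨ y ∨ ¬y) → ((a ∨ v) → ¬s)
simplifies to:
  (¬a ∧ ¬v) ∨ ¬s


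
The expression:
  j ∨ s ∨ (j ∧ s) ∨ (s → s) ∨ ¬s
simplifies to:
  True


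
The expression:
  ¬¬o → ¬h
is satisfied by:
  {h: False, o: False}
  {o: True, h: False}
  {h: True, o: False}


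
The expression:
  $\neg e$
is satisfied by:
  {e: False}


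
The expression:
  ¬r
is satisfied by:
  {r: False}


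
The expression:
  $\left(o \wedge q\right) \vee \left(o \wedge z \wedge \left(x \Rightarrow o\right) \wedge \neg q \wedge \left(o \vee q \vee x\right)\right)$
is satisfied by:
  {q: True, z: True, o: True}
  {q: True, o: True, z: False}
  {z: True, o: True, q: False}


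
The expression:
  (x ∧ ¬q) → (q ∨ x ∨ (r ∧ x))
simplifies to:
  True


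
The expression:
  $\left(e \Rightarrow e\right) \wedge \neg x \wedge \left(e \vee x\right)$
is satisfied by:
  {e: True, x: False}


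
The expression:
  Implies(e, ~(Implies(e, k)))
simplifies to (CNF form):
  ~e | ~k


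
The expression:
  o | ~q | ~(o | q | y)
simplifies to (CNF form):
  o | ~q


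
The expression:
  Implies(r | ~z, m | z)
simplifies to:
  m | z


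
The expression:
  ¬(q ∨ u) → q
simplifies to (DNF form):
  q ∨ u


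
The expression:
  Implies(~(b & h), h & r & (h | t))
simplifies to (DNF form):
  (b & h) | (h & r)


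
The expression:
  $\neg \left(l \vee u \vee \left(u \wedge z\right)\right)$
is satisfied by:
  {u: False, l: False}


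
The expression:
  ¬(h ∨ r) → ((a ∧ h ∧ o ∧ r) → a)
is always true.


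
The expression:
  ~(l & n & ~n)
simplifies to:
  True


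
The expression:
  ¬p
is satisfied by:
  {p: False}


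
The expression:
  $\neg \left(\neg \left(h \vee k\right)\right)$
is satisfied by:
  {k: True, h: True}
  {k: True, h: False}
  {h: True, k: False}


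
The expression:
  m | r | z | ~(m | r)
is always true.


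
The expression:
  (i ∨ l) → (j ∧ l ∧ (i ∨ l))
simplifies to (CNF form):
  (j ∨ ¬i) ∧ (j ∨ ¬l) ∧ (l ∨ ¬i) ∧ (l ∨ ¬l)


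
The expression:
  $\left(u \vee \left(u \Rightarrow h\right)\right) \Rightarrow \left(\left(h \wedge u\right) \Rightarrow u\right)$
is always true.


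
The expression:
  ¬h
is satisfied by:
  {h: False}


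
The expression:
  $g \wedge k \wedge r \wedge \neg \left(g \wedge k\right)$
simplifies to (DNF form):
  $\text{False}$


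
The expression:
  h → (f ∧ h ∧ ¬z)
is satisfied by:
  {f: True, z: False, h: False}
  {z: False, h: False, f: False}
  {f: True, z: True, h: False}
  {z: True, f: False, h: False}
  {h: True, f: True, z: False}


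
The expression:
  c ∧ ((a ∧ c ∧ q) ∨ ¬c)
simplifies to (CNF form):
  a ∧ c ∧ q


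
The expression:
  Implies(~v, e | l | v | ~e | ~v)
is always true.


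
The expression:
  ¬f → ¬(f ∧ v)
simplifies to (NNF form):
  True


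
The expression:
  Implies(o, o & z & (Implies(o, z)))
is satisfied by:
  {z: True, o: False}
  {o: False, z: False}
  {o: True, z: True}


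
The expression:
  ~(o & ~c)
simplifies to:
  c | ~o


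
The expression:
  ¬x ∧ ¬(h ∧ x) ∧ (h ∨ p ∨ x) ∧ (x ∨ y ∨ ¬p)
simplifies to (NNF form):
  ¬x ∧ (h ∨ p) ∧ (y ∨ ¬p)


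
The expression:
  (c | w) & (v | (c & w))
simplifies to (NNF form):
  (c & v) | (c & w) | (v & w)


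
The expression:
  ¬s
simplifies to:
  ¬s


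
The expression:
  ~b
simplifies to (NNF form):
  ~b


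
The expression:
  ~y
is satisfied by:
  {y: False}


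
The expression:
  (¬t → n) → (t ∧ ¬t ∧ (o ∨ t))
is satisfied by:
  {n: False, t: False}


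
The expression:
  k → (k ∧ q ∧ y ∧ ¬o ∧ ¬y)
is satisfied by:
  {k: False}


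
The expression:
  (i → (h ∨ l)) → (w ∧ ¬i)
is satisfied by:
  {w: True, l: False, h: False, i: False}
  {w: True, h: True, l: False, i: False}
  {w: True, l: True, h: False, i: False}
  {w: True, h: True, l: True, i: False}
  {i: True, w: True, l: False, h: False}
  {i: True, l: False, h: False, w: False}


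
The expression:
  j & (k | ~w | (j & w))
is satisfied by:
  {j: True}


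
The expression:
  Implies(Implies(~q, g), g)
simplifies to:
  g | ~q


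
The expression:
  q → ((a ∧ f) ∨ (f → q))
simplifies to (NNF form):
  True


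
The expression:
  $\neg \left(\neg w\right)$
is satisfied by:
  {w: True}


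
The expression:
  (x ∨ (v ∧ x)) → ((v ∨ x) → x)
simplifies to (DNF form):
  True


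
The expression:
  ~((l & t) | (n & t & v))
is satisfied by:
  {v: False, l: False, t: False, n: False}
  {n: True, v: False, l: False, t: False}
  {v: True, n: False, l: False, t: False}
  {n: True, v: True, l: False, t: False}
  {l: True, n: False, v: False, t: False}
  {n: True, l: True, v: False, t: False}
  {l: True, v: True, n: False, t: False}
  {n: True, l: True, v: True, t: False}
  {t: True, n: False, v: False, l: False}
  {t: True, n: True, v: False, l: False}
  {t: True, v: True, n: False, l: False}


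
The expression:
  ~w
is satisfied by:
  {w: False}


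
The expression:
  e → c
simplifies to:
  c ∨ ¬e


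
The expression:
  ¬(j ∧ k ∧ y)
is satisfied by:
  {k: False, y: False, j: False}
  {j: True, k: False, y: False}
  {y: True, k: False, j: False}
  {j: True, y: True, k: False}
  {k: True, j: False, y: False}
  {j: True, k: True, y: False}
  {y: True, k: True, j: False}


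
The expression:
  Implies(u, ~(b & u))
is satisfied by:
  {u: False, b: False}
  {b: True, u: False}
  {u: True, b: False}


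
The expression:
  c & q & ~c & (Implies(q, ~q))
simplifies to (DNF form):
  False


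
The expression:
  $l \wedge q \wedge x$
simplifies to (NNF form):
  $l \wedge q \wedge x$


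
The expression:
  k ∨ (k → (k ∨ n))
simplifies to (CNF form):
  True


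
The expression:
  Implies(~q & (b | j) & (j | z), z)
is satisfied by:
  {q: True, z: True, j: False}
  {q: True, z: False, j: False}
  {z: True, q: False, j: False}
  {q: False, z: False, j: False}
  {j: True, q: True, z: True}
  {j: True, q: True, z: False}
  {j: True, z: True, q: False}


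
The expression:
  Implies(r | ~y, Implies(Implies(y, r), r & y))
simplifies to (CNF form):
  y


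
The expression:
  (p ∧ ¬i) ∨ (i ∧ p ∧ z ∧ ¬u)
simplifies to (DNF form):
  (p ∧ ¬i) ∨ (p ∧ z ∧ ¬i) ∨ (p ∧ z ∧ ¬u) ∨ (p ∧ ¬i ∧ ¬u)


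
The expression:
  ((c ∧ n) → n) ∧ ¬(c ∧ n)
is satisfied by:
  {c: False, n: False}
  {n: True, c: False}
  {c: True, n: False}


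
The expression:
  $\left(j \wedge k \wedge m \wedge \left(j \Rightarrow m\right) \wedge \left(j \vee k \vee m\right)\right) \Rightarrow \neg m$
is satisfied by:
  {k: False, m: False, j: False}
  {j: True, k: False, m: False}
  {m: True, k: False, j: False}
  {j: True, m: True, k: False}
  {k: True, j: False, m: False}
  {j: True, k: True, m: False}
  {m: True, k: True, j: False}


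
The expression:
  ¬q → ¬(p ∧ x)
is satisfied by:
  {q: True, p: False, x: False}
  {p: False, x: False, q: False}
  {x: True, q: True, p: False}
  {x: True, p: False, q: False}
  {q: True, p: True, x: False}
  {p: True, q: False, x: False}
  {x: True, p: True, q: True}


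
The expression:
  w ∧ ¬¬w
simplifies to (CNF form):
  w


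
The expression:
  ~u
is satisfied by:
  {u: False}


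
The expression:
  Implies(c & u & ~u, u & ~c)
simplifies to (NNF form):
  True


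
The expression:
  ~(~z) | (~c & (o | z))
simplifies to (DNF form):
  z | (o & ~c)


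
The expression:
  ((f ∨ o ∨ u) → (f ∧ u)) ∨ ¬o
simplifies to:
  (f ∧ u) ∨ ¬o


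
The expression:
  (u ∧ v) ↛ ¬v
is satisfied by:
  {u: True, v: True}


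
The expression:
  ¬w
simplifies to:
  ¬w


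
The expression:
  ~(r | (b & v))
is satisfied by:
  {r: False, v: False, b: False}
  {b: True, r: False, v: False}
  {v: True, r: False, b: False}


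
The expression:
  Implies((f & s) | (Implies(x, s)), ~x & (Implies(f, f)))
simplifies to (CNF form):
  ~s | ~x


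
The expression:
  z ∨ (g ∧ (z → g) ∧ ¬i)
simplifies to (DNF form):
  z ∨ (g ∧ ¬i)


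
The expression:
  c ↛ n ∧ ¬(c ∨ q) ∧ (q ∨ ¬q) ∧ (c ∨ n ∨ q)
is never true.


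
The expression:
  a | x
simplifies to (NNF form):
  a | x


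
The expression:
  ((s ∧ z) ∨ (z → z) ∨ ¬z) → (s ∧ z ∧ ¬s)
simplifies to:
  False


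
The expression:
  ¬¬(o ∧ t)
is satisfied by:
  {t: True, o: True}


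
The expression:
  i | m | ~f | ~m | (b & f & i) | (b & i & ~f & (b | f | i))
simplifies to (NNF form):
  True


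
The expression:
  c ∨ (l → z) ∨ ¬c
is always true.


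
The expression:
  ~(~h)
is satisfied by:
  {h: True}


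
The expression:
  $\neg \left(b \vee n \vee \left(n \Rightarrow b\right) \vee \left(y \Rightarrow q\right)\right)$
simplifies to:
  $\text{False}$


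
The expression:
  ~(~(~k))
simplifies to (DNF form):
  ~k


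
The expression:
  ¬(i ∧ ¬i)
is always true.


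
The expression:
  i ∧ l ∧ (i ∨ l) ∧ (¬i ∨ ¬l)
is never true.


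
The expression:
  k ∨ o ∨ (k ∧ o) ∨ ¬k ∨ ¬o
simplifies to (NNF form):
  True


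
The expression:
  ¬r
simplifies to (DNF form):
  ¬r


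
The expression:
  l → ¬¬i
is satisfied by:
  {i: True, l: False}
  {l: False, i: False}
  {l: True, i: True}


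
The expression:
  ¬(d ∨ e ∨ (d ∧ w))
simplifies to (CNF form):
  ¬d ∧ ¬e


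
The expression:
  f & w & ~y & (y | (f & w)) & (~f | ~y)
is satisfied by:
  {w: True, f: True, y: False}


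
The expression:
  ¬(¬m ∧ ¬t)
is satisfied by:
  {t: True, m: True}
  {t: True, m: False}
  {m: True, t: False}


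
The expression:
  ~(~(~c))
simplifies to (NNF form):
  ~c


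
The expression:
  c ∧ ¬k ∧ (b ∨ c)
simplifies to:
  c ∧ ¬k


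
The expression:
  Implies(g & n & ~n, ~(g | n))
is always true.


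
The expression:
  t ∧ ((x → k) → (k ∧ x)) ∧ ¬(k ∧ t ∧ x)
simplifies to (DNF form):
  t ∧ x ∧ ¬k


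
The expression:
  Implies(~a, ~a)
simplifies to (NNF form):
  True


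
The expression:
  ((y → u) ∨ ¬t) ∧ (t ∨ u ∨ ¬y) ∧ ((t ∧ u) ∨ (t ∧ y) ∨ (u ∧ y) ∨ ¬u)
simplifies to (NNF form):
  (t ∧ ¬y) ∨ (u ∧ y) ∨ (¬u ∧ ¬y)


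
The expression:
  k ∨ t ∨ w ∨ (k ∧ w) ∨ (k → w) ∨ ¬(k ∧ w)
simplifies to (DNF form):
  True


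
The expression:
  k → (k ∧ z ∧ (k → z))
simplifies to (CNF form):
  z ∨ ¬k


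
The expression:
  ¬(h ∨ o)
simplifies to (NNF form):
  ¬h ∧ ¬o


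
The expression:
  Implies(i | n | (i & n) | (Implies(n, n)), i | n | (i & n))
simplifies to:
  i | n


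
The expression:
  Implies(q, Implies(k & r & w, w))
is always true.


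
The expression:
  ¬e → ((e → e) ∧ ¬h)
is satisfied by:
  {e: True, h: False}
  {h: False, e: False}
  {h: True, e: True}


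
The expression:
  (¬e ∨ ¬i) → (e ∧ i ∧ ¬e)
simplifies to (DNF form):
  e ∧ i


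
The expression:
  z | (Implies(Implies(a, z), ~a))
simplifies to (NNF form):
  True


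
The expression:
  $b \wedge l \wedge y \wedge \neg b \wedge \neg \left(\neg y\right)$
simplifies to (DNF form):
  $\text{False}$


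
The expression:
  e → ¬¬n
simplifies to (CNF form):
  n ∨ ¬e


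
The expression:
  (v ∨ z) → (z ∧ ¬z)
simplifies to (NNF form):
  ¬v ∧ ¬z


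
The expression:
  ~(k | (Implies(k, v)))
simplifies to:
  False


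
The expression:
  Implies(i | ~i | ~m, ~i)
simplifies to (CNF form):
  ~i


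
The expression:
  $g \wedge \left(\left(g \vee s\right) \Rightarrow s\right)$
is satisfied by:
  {s: True, g: True}


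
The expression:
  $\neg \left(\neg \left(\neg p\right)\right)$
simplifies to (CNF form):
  $\neg p$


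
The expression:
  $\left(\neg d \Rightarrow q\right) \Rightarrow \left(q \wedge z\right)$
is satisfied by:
  {z: True, d: False, q: False}
  {z: False, d: False, q: False}
  {q: True, z: True, d: False}
  {d: True, q: True, z: True}


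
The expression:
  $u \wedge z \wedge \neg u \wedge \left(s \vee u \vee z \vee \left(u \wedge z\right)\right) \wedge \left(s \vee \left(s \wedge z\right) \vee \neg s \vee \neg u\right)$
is never true.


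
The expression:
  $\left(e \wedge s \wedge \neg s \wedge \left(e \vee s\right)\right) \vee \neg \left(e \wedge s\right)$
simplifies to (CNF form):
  $\neg e \vee \neg s$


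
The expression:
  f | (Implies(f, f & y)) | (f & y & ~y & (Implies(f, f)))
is always true.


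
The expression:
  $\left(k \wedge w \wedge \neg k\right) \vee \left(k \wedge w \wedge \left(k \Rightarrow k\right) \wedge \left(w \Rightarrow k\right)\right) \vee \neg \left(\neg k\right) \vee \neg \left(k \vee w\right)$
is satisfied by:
  {k: True, w: False}
  {w: False, k: False}
  {w: True, k: True}


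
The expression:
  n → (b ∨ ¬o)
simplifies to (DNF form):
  b ∨ ¬n ∨ ¬o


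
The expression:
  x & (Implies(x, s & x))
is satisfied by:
  {s: True, x: True}


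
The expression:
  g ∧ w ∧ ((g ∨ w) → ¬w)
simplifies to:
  False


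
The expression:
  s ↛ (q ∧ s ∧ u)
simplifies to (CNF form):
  s ∧ (¬q ∨ ¬u)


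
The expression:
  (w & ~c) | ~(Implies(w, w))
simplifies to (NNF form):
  w & ~c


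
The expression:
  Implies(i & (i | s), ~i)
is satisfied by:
  {i: False}


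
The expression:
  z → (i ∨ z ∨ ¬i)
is always true.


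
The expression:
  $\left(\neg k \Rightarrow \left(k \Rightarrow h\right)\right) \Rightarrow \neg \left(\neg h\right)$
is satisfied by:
  {h: True}


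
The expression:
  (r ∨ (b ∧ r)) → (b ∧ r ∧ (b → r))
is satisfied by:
  {b: True, r: False}
  {r: False, b: False}
  {r: True, b: True}


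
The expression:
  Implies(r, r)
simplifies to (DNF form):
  True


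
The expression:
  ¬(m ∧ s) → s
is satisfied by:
  {s: True}


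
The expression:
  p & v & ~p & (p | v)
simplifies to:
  False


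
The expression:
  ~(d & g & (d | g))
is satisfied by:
  {g: False, d: False}
  {d: True, g: False}
  {g: True, d: False}


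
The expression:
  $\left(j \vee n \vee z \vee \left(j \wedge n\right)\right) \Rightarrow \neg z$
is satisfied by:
  {z: False}


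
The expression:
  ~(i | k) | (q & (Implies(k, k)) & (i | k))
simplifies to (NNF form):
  q | (~i & ~k)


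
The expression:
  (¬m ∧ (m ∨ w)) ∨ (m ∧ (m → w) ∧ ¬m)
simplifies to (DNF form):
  w ∧ ¬m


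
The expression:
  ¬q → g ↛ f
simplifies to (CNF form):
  (g ∨ q) ∧ (q ∨ ¬f)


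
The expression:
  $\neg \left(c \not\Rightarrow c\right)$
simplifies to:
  $\text{True}$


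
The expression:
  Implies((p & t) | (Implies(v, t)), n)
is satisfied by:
  {n: True, v: True, t: False}
  {n: True, t: False, v: False}
  {n: True, v: True, t: True}
  {n: True, t: True, v: False}
  {v: True, t: False, n: False}


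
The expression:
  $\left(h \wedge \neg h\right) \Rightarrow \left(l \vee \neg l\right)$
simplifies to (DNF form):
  $\text{True}$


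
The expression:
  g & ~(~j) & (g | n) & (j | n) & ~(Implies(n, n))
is never true.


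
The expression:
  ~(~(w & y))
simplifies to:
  w & y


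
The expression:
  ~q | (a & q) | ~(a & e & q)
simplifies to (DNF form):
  True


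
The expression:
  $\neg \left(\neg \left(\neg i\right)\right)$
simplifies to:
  $\neg i$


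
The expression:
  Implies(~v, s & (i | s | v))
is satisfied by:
  {v: True, s: True}
  {v: True, s: False}
  {s: True, v: False}


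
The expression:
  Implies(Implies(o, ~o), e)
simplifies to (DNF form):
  e | o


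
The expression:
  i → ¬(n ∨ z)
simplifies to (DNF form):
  (¬n ∧ ¬z) ∨ ¬i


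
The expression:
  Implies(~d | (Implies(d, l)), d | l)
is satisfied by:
  {d: True, l: True}
  {d: True, l: False}
  {l: True, d: False}


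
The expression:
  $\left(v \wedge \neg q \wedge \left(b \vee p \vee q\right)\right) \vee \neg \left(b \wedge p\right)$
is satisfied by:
  {v: True, q: False, p: False, b: False}
  {v: False, q: False, p: False, b: False}
  {v: True, q: True, p: False, b: False}
  {q: True, v: False, p: False, b: False}
  {b: True, v: True, q: False, p: False}
  {b: True, v: False, q: False, p: False}
  {b: True, v: True, q: True, p: False}
  {b: True, q: True, v: False, p: False}
  {p: True, v: True, b: False, q: False}
  {p: True, b: False, q: False, v: False}
  {v: True, p: True, q: True, b: False}
  {p: True, q: True, b: False, v: False}
  {v: True, p: True, b: True, q: False}
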